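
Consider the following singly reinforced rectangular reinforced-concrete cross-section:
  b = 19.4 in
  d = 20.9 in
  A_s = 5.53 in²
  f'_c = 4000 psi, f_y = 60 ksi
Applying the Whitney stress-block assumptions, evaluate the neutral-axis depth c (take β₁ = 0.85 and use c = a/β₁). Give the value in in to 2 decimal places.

c ≈ 5.92 in

T = A_s f_y = 5.53 × 60 = 331.8 kips.
a = T/(0.85 f'_c b) = 331.8/(0.85 × 4 × 19.4) = 5.0303 in.
With β₁ = 0.85, c = a/β₁ = 5.0303/0.85 = 5.92 in.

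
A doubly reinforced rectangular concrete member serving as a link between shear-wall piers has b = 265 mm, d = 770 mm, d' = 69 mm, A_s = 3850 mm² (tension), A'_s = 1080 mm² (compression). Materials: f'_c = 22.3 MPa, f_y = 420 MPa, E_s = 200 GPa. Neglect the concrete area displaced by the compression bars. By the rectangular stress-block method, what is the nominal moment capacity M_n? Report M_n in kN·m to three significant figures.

M_n ≈ 1080 kN·m

Assume both tension and compression steel yield.
Net tension couple steel: A_s − A'_s = 2770 mm².
a = (A_s − A'_s) f_y / (0.85 f'_c b) = 1163400/(0.85 × 22.3 × 265) = 231.61 mm.
c = a/β₁ = 231.61/0.85 = 272.48 mm; ε'_s = 0.003(c − d')/c = 0.0022 ≥ f_y/E_s = 0.0021, so compression steel does yield.
M_n = (A_s − A'_s) f_y (d − a/2) + A'_s f_y (d − d') = [1163400 × (770 − 115.805) + 453600 × (770 − 69)] × 10⁻⁶ = 761.09 + 317.97 = 1079.06 kN·m.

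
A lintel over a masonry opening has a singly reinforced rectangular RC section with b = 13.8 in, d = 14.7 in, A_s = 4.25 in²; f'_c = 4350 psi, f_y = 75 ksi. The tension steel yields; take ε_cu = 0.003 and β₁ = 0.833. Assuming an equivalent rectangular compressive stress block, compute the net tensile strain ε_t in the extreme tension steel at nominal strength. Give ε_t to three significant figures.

a = A_s f_y/(0.85 f'_c b) = 6.247 in.
β₁ = 0.833, so c = a/β₁ = 6.247/0.833 = 7.499 in.
From the linear strain diagram with ε_cu = 0.003: ε_t = 0.003 (d − c)/c = 0.003 × (14.7 − 7.499)/7.499 = 0.00288.
ε_t < 0.004 — the section is over-reinforced for flexure under ACI limits.

ε_t ≈ 0.00288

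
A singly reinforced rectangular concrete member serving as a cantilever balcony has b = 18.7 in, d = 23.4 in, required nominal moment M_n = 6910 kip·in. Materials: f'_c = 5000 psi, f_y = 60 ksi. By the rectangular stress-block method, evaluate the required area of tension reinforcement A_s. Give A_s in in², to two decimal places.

From M_n = 0.85 f'_c a b (d − a/2):
a = d − √(d² − 2M_n/(0.85 f'_c b)) = 23.4 − √(23.4² − 2 × 6910/(0.85 × 5 × 18.7)) = 4.069 in.
A_s = 0.85 f'_c a b / f_y = 0.85 × 5 × 4.069 × 18.7 / 60 = 5.390 in².

A_s ≈ 5.39 in²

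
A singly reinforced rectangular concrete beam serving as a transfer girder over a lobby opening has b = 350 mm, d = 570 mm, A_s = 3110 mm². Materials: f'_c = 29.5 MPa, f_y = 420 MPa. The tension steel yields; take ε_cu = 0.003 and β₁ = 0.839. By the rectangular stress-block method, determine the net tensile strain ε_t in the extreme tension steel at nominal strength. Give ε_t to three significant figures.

ε_t ≈ 0.00664

a = A_s f_y/(0.85 f'_c b) = 148.83 mm.
β₁ = 0.839, so c = a/β₁ = 148.83/0.839 = 177.39 mm.
From the linear strain diagram with ε_cu = 0.003: ε_t = 0.003 (d − c)/c = 0.003 × (570 − 177.39)/177.39 = 0.00664.
Since ε_t ≥ 0.005, the section is tension-controlled.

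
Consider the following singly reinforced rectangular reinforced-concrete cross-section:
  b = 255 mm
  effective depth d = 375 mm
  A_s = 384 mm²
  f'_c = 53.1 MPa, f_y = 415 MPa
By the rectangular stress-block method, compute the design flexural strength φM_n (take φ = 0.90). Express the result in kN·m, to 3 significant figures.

φM_n ≈ 52.8 kN·m

T = A_s f_y = 384 × 415 = 159360 N = 159.36 kN.
From C = T: a = T/(0.85 f'_c b) = 159360/(0.85 × 53.1 × 255) = 13.85 mm.
M_n = T(d − a/2) = 159.36 kN × (375 − 6.925) mm = 58.66 kN·m.
φM_n = 0.90 × 58.66 = 52.79 kN·m.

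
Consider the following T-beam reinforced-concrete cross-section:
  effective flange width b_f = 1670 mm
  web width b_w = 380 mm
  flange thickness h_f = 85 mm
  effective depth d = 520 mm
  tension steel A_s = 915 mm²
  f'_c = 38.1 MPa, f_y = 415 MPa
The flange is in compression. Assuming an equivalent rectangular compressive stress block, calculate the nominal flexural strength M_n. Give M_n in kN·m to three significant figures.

Tension: T = A_s f_y = 915 × 415 = 379725 N.
Try a within the flange: a = T/(0.85 f'_c b_f) = 379725/(0.85 × 38.1 × 1670) = 7.02 mm.
Since a = 7.02 ≤ h_f = 85 mm, the stress block lies entirely in the flange; analyse as a rectangular beam of width b_f.
M_n = T(d − a/2) = 379725 × (520 − 3.51) = 196.12 × 10⁶ N·mm.
M_n = 196.12 kN·m.

M_n ≈ 196 kN·m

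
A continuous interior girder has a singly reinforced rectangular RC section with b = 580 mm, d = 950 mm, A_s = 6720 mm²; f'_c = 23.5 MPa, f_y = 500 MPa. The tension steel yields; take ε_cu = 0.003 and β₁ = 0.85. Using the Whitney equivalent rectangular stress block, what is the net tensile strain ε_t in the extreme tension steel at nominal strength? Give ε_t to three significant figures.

ε_t ≈ 0.00535

a = A_s f_y/(0.85 f'_c b) = 290.02 mm.
β₁ = 0.85, so c = a/β₁ = 290.02/0.85 = 341.20 mm.
From the linear strain diagram with ε_cu = 0.003: ε_t = 0.003 (d − c)/c = 0.003 × (950 − 341.20)/341.20 = 0.00535.
Since ε_t ≥ 0.005, the section is tension-controlled.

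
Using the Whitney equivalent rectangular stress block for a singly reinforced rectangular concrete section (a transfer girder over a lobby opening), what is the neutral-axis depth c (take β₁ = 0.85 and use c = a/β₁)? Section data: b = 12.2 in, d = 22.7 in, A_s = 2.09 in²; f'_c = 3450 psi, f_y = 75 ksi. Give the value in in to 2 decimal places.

c ≈ 5.15 in

T = A_s f_y = 2.09 × 75 = 156.75 kips.
a = T/(0.85 f'_c b) = 156.75/(0.85 × 3.45 × 12.2) = 4.3814 in.
With β₁ = 0.85, c = a/β₁ = 4.3814/0.85 = 5.15 in.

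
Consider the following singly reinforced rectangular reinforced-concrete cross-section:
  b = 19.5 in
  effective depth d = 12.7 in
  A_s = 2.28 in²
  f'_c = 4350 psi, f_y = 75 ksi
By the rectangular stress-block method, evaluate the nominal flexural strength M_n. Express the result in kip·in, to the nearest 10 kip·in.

T = A_s f_y = 2.28 × 75 = 171 kips.
a = T/(0.85 f'_c b) = 171/(0.85 × 4.35 × 19.5) = 2.372 in.
M_n = T(d − a/2) = 171 × (12.7 − 1.186) = 1968.9 kip·in.

M_n ≈ 1970 kip·in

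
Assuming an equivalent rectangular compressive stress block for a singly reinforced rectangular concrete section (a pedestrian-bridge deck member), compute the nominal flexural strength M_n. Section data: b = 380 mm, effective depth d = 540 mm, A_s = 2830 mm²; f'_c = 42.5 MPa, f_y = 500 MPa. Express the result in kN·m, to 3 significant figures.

M_n ≈ 691 kN·m

T = A_s f_y = 2830 × 500 = 1415000 N = 1415 kN.
From C = T: a = T/(0.85 f'_c b) = 1415000/(0.85 × 42.5 × 380) = 103.08 mm.
M_n = T(d − a/2) = 1415 kN × (540 − 51.54) mm = 691.17 kN·m.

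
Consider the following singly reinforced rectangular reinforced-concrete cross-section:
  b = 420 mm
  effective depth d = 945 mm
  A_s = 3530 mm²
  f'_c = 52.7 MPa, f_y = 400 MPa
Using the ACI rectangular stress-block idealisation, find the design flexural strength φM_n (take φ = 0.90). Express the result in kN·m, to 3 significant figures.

φM_n ≈ 1150 kN·m

T = A_s f_y = 3530 × 400 = 1412000 N = 1412 kN.
From C = T: a = T/(0.85 f'_c b) = 1412000/(0.85 × 52.7 × 420) = 75.05 mm.
M_n = T(d − a/2) = 1412 kN × (945 − 37.525) mm = 1281.35 kN·m.
φM_n = 0.90 × 1281.35 = 1153.22 kN·m.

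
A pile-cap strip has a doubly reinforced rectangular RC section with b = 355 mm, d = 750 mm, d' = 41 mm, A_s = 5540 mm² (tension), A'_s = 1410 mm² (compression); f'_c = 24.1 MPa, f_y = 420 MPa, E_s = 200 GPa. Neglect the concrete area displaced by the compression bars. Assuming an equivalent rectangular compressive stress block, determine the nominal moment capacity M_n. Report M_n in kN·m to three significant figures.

Assume both tension and compression steel yield.
Net tension couple steel: A_s − A'_s = 4130 mm².
a = (A_s − A'_s) f_y / (0.85 f'_c b) = 1734600/(0.85 × 24.1 × 355) = 238.53 mm.
c = a/β₁ = 238.53/0.85 = 280.62 mm; ε'_s = 0.003(c − d')/c = 0.0026 ≥ f_y/E_s = 0.0021, so compression steel does yield.
M_n = (A_s − A'_s) f_y (d − a/2) + A'_s f_y (d − d') = [1734600 × (750 − 119.265) + 592200 × (750 − 41)] × 10⁻⁶ = 1094.07 + 419.87 = 1513.94 kN·m.

M_n ≈ 1510 kN·m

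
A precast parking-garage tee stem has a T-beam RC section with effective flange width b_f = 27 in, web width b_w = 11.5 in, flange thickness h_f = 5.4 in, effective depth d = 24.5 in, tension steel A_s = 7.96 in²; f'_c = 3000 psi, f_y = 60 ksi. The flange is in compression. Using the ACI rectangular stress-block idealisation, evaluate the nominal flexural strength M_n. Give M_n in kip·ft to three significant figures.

M_n ≈ 828 kip·ft

Tension: T = A_s f_y = 7.96 × 60 = 477.6 kips.
Try a within the flange: a = T/(0.85 f'_c b_f) = 477.6/(0.85 × 3 × 27) = 6.937 in.
a = 6.937 > h_f = 5.4 in: the block extends into the web. Split into flange-overhang and web parts.
C_f = 0.85 f'_c (b_f − b_w) h_f = 0.85 × 3 × (27 − 11.5) × 5.4 = 213.4 kips.
Remaining web compression depth: a_w = (T − C_f)/(0.85 f'_c b_w) = (477.6 − 213.4)/(0.85 × 3 × 11.5) = 9.009 in.
M_n = C_f(d − h_f/2) + (T − C_f)(d − a_w/2) = 213.4 × (24.5 − 2.7) + 264.2 × (24.5 − 4.5045) = 4652.1 + 5282.8 = 9934.9 kip·in.
M_n = 9934.9/12 = 827.91 kip·ft.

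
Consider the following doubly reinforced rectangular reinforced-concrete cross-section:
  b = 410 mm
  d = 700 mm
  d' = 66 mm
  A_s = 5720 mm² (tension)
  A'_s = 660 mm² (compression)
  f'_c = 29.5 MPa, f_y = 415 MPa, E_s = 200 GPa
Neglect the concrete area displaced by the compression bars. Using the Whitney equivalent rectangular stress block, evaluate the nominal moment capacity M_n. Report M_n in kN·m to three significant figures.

M_n ≈ 1430 kN·m

Assume both tension and compression steel yield.
Net tension couple steel: A_s − A'_s = 5060 mm².
a = (A_s − A'_s) f_y / (0.85 f'_c b) = 2099900/(0.85 × 29.5 × 410) = 204.26 mm.
c = a/β₁ = 204.26/0.839 = 243.46 mm; ε'_s = 0.003(c − d')/c = 0.0022 ≥ f_y/E_s = 0.0021, so compression steel does yield.
M_n = (A_s − A'_s) f_y (d − a/2) + A'_s f_y (d − d') = [2099900 × (700 − 102.13) + 273900 × (700 − 66)] × 10⁻⁶ = 1255.47 + 173.65 = 1429.12 kN·m.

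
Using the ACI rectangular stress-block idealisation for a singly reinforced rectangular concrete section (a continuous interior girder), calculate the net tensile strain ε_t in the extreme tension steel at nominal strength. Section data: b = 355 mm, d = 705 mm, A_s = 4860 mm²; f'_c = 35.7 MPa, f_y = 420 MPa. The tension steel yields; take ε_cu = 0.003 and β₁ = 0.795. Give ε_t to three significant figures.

ε_t ≈ 0.00587

a = A_s f_y/(0.85 f'_c b) = 189.48 mm.
β₁ = 0.795, so c = a/β₁ = 189.48/0.795 = 238.34 mm.
From the linear strain diagram with ε_cu = 0.003: ε_t = 0.003 (d − c)/c = 0.003 × (705 − 238.34)/238.34 = 0.00587.
Since ε_t ≥ 0.005, the section is tension-controlled.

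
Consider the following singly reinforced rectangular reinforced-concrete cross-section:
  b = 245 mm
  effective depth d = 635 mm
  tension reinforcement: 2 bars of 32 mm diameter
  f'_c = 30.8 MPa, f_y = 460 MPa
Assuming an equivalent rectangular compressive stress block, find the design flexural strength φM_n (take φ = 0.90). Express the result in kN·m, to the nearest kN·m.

A_s = 2 × 804 = 1608 mm².
T = A_s f_y = 1608 × 460 = 739680 N = 739.68 kN.
From C = T: a = T/(0.85 f'_c b) = 739680/(0.85 × 30.8 × 245) = 115.32 mm.
M_n = T(d − a/2) = 739.68 kN × (635 − 57.66) mm = 427.05 kN·m.
φM_n = 0.90 × 427.05 = 384.35 kN·m.

φM_n ≈ 384 kN·m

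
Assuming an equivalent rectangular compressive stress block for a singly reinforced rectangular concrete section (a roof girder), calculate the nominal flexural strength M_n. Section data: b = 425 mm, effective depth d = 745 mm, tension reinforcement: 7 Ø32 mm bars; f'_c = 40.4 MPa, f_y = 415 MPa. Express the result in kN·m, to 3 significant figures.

M_n ≈ 1550 kN·m

A_s = 7 × 804 = 5628 mm².
T = A_s f_y = 5628 × 415 = 2335620 N = 2335.62 kN.
From C = T: a = T/(0.85 f'_c b) = 2335620/(0.85 × 40.4 × 425) = 160.03 mm.
M_n = T(d − a/2) = 2335.62 kN × (745 − 80.015) mm = 1553.15 kN·m.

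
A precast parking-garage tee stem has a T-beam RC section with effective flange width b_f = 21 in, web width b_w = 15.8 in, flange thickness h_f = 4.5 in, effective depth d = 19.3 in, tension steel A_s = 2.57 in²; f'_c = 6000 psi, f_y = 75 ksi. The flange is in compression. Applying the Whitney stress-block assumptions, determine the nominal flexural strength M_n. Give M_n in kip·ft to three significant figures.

M_n ≈ 296 kip·ft

Tension: T = A_s f_y = 2.57 × 75 = 192.75 kips.
Try a within the flange: a = T/(0.85 f'_c b_f) = 192.75/(0.85 × 6 × 21) = 1.800 in.
Since a = 1.800 ≤ h_f = 4.5 in, the stress block lies entirely in the flange; analyse as a rectangular beam of width b_f.
M_n = T(d − a/2) = 192.75 × (19.3 − 0.9) = 3546.6 kip·in.
M_n = 3546.6/12 = 295.55 kip·ft.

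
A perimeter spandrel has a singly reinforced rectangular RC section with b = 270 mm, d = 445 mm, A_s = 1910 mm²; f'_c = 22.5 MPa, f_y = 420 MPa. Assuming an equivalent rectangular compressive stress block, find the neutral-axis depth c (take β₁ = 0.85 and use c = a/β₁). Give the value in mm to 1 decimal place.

c ≈ 182.8 mm

T = A_s f_y = 1910 × 420 = 802200 N = 802.2 kN.
Setting C = 0.85 f'_c a b equal to T: a = 802200/(0.85 × 22.5 × 270) = 155.352 mm.
With β₁ = 0.85, c = a/β₁ = 155.352/0.85 = 182.8 mm.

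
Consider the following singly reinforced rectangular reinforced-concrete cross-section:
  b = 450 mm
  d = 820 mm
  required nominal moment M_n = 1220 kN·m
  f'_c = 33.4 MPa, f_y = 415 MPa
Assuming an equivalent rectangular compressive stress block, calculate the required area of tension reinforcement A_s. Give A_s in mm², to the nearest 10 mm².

A_s ≈ 3880 mm²

With M_n = 0.85 f'_c a b (d − a/2), solve the quadratic for a:
a = d − √(d² − 2M_n/(0.85 f'_c b)) = 820 − √(820² − 2 × 1220×10⁶/(0.85 × 33.4 × 450)) = 126.16 mm.
A_s = 0.85 f'_c a b / f_y = 0.85 × 33.4 × 126.16 × 450 / 415 = 3883.8 mm².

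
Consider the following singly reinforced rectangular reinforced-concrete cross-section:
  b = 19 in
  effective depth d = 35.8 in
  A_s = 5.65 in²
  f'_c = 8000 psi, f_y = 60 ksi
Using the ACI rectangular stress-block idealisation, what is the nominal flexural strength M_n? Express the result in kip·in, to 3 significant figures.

M_n ≈ 11700 kip·in

T = A_s f_y = 5.65 × 60 = 339 kips.
a = T/(0.85 f'_c b) = 339/(0.85 × 8 × 19) = 2.624 in.
M_n = T(d − a/2) = 339 × (35.8 − 1.312) = 11691.4 kip·in.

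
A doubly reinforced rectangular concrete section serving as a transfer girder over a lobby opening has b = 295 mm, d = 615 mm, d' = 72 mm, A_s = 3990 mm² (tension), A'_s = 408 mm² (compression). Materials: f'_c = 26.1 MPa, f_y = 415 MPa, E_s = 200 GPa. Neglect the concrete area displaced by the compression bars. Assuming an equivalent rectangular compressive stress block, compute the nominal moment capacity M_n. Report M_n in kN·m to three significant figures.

M_n ≈ 837 kN·m

Assume both tension and compression steel yield.
Net tension couple steel: A_s − A'_s = 3582 mm².
a = (A_s − A'_s) f_y / (0.85 f'_c b) = 1486530/(0.85 × 26.1 × 295) = 227.14 mm.
c = a/β₁ = 227.14/0.85 = 267.22 mm; ε'_s = 0.003(c − d')/c = 0.0022 ≥ f_y/E_s = 0.0021, so compression steel does yield.
M_n = (A_s − A'_s) f_y (d − a/2) + A'_s f_y (d − d') = [1486530 × (615 − 113.57) + 169320 × (615 − 72)] × 10⁻⁶ = 745.39 + 91.94 = 837.33 kN·m.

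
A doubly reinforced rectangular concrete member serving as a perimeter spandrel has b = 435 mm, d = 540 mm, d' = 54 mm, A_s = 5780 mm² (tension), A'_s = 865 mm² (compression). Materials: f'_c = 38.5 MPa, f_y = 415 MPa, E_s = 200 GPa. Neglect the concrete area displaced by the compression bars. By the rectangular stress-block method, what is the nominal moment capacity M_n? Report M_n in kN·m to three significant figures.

M_n ≈ 1130 kN·m

Assume both tension and compression steel yield.
Net tension couple steel: A_s − A'_s = 4915 mm².
a = (A_s − A'_s) f_y / (0.85 f'_c b) = 2039725/(0.85 × 38.5 × 435) = 143.29 mm.
c = a/β₁ = 143.29/0.775 = 184.89 mm; ε'_s = 0.003(c − d')/c = 0.0021 ≥ f_y/E_s = 0.0021, so compression steel does yield.
M_n = (A_s − A'_s) f_y (d − a/2) + A'_s f_y (d − d') = [2039725 × (540 − 71.645) + 358975 × (540 − 54)] × 10⁻⁶ = 955.32 + 174.46 = 1129.78 kN·m.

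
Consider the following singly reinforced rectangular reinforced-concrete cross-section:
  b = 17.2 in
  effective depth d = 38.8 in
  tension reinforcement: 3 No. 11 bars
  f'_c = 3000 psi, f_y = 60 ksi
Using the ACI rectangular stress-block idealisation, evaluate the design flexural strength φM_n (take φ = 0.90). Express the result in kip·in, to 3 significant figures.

φM_n ≈ 9000 kip·in

A_s = 3 × 1.56 = 4.68 in².
T = A_s f_y = 4.68 × 60 = 280.8 kips.
a = T/(0.85 f'_c b) = 280.8/(0.85 × 3 × 17.2) = 6.402 in.
M_n = T(d − a/2) = 280.8 × (38.8 − 3.201) = 9996.2 kip·in.
φM_n = 0.90 × 9996.2 = 8996.6 kip·in.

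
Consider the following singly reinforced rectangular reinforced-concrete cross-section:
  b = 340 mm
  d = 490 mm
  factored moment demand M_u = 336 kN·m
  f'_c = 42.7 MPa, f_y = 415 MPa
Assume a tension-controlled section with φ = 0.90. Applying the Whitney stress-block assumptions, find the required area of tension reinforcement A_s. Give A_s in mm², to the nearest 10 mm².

M_n = M_u/φ = 336/0.90 = 373.333 kN·m.
With M_n = 0.85 f'_c a b (d − a/2), solve the quadratic for a:
a = d − √(d² − 2M_n/(0.85 f'_c b)) = 490 − √(490² − 2 × 373.333×10⁶/(0.85 × 42.7 × 340)) = 66.22 mm.
A_s = 0.85 f'_c a b / f_y = 0.85 × 42.7 × 66.22 × 340 / 415 = 1969.1 mm².

A_s ≈ 1970 mm²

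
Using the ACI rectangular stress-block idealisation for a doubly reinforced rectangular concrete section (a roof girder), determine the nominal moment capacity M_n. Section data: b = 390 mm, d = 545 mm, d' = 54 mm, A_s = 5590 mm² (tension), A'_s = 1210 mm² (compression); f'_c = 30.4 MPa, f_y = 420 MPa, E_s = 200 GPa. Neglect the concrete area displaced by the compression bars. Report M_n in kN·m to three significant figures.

Assume both tension and compression steel yield.
Net tension couple steel: A_s − A'_s = 4380 mm².
a = (A_s − A'_s) f_y / (0.85 f'_c b) = 1839600/(0.85 × 30.4 × 390) = 182.54 mm.
c = a/β₁ = 182.54/0.833 = 219.14 mm; ε'_s = 0.003(c − d')/c = 0.0023 ≥ f_y/E_s = 0.0021, so compression steel does yield.
M_n = (A_s − A'_s) f_y (d − a/2) + A'_s f_y (d − d') = [1839600 × (545 − 91.27) + 508200 × (545 − 54)] × 10⁻⁶ = 834.68 + 249.53 = 1084.21 kN·m.

M_n ≈ 1080 kN·m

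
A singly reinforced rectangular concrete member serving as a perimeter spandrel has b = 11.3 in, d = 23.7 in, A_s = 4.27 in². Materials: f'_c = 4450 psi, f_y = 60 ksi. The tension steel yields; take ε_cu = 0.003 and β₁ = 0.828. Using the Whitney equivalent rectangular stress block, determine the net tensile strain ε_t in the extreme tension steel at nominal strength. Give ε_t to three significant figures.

ε_t ≈ 0.00682

a = A_s f_y/(0.85 f'_c b) = 5.994 in.
β₁ = 0.828, so c = a/β₁ = 5.994/0.828 = 7.239 in.
From the linear strain diagram with ε_cu = 0.003: ε_t = 0.003 (d − c)/c = 0.003 × (23.7 − 7.239)/7.239 = 0.00682.
Since ε_t ≥ 0.005, the section is tension-controlled.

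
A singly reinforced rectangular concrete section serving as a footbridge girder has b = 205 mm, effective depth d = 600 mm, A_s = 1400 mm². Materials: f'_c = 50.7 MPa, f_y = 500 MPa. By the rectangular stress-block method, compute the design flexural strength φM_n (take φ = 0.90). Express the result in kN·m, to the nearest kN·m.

T = A_s f_y = 1400 × 500 = 700000 N = 700 kN.
From C = T: a = T/(0.85 f'_c b) = 700000/(0.85 × 50.7 × 205) = 79.24 mm.
M_n = T(d − a/2) = 700 kN × (600 − 39.62) mm = 392.27 kN·m.
φM_n = 0.90 × 392.27 = 353.04 kN·m.

φM_n ≈ 353 kN·m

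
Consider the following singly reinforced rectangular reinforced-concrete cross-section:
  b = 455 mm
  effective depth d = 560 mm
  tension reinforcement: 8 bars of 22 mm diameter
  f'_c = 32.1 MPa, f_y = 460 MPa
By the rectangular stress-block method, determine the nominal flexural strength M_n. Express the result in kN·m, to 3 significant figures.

M_n ≈ 704 kN·m

A_s = 8 × 380 = 3040 mm².
T = A_s f_y = 3040 × 460 = 1398400 N = 1398.4 kN.
From C = T: a = T/(0.85 f'_c b) = 1398400/(0.85 × 32.1 × 455) = 112.64 mm.
M_n = T(d − a/2) = 1398.4 kN × (560 − 56.32) mm = 704.35 kN·m.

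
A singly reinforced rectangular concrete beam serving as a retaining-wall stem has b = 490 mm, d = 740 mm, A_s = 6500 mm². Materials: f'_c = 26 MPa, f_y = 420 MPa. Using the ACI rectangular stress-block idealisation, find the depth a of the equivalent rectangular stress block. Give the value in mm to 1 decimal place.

T = A_s f_y = 6500 × 420 = 2730000 N = 2730 kN.
Setting C = 0.85 f'_c a b equal to T: a = 2730000/(0.85 × 26 × 490) = 252.1 mm.

a ≈ 252.1 mm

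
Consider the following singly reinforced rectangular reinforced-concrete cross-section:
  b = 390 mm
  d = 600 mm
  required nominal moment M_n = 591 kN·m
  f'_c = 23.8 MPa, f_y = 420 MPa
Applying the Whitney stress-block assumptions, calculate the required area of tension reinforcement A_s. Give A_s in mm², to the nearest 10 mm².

With M_n = 0.85 f'_c a b (d − a/2), solve the quadratic for a:
a = d − √(d² − 2M_n/(0.85 f'_c b)) = 600 − √(600² − 2 × 591×10⁶/(0.85 × 23.8 × 390)) = 141.54 mm.
A_s = 0.85 f'_c a b / f_y = 0.85 × 23.8 × 141.54 × 390 / 420 = 2658.8 mm².

A_s ≈ 2660 mm²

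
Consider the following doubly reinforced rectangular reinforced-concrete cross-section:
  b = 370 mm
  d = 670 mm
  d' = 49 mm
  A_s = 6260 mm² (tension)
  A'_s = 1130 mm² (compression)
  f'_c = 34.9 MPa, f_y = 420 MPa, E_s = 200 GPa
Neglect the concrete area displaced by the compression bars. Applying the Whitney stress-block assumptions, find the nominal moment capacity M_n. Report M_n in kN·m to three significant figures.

Assume both tension and compression steel yield.
Net tension couple steel: A_s − A'_s = 5130 mm².
a = (A_s − A'_s) f_y / (0.85 f'_c b) = 2154600/(0.85 × 34.9 × 370) = 196.30 mm.
c = a/β₁ = 196.30/0.801 = 245.07 mm; ε'_s = 0.003(c − d')/c = 0.0024 ≥ f_y/E_s = 0.0021, so compression steel does yield.
M_n = (A_s − A'_s) f_y (d − a/2) + A'_s f_y (d − d') = [2154600 × (670 − 98.15) + 474600 × (670 − 49)] × 10⁻⁶ = 1232.11 + 294.73 = 1526.84 kN·m.

M_n ≈ 1530 kN·m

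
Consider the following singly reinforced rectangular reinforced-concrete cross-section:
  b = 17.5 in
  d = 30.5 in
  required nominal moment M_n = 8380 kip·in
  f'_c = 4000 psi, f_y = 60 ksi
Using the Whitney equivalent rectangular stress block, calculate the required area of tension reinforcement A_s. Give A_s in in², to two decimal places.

From M_n = 0.85 f'_c a b (d − a/2):
a = d − √(d² − 2M_n/(0.85 f'_c b)) = 30.5 − √(30.5² − 2 × 8380/(0.85 × 4 × 17.5)) = 5.033 in.
A_s = 0.85 f'_c a b / f_y = 0.85 × 4 × 5.033 × 17.5 / 60 = 4.991 in².

A_s ≈ 4.99 in²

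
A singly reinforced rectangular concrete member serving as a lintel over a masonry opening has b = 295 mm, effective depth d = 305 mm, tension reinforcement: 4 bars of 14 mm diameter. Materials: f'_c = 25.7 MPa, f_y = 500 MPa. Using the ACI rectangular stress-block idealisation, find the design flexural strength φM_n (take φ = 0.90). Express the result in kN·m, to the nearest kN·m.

φM_n ≈ 78 kN·m

A_s = 4 × 154 = 616 mm².
T = A_s f_y = 616 × 500 = 308000 N = 308 kN.
From C = T: a = T/(0.85 f'_c b) = 308000/(0.85 × 25.7 × 295) = 47.79 mm.
M_n = T(d − a/2) = 308 kN × (305 − 23.895) mm = 86.58 kN·m.
φM_n = 0.90 × 86.58 = 77.92 kN·m.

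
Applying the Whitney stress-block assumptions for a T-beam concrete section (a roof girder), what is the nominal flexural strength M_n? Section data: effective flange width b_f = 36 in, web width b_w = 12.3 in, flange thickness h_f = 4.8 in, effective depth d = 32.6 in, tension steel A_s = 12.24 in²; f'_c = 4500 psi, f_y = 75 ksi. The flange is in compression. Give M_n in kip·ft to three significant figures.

M_n ≈ 2200 kip·ft

Tension: T = A_s f_y = 12.24 × 75 = 918 kips.
Try a within the flange: a = T/(0.85 f'_c b_f) = 918/(0.85 × 4.5 × 36) = 6.667 in.
a = 6.667 > h_f = 4.8 in: the block extends into the web. Split into flange-overhang and web parts.
C_f = 0.85 f'_c (b_f − b_w) h_f = 0.85 × 4.5 × (36 − 12.3) × 4.8 = 435.1 kips.
Remaining web compression depth: a_w = (T − C_f)/(0.85 f'_c b_w) = (918 − 435.1)/(0.85 × 4.5 × 12.3) = 10.264 in.
M_n = C_f(d − h_f/2) + (T − C_f)(d − a_w/2) = 435.1 × (32.6 − 2.4) + 482.9 × (32.6 − 5.132) = 13140.0 + 13264.3 = 26404.3 kip·in.
M_n = 26404.3/12 = 2200.36 kip·ft.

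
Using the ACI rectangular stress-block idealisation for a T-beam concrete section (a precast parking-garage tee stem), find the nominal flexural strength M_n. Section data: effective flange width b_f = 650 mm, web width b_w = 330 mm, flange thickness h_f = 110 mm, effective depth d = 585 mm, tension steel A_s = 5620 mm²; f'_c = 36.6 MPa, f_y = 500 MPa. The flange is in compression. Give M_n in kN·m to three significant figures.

Tension: T = A_s f_y = 5620 × 500 = 2810000 N.
Try a within the flange: a = T/(0.85 f'_c b_f) = 2810000/(0.85 × 36.6 × 650) = 138.96 mm.
a = 138.96 > h_f = 110 mm: the block extends into the web. Split into flange-overhang and web parts.
C_f = 0.85 f'_c (b_f − b_w) h_f = 0.85 × 36.6 × (650 − 330) × 110 = 1095072 N.
Remaining web compression depth: a_w = (T − C_f)/(0.85 f'_c b_w) = (2810000 − 1095072)/(0.85 × 36.6 × 330) = 167.04 mm.
M_n = C_f(d − h_f/2) + (T − C_f)(d − a_w/2) = 1095072 × (585 − 55) + 1714928 × (585 − 83.52) = 580.39 + 860.00 = 1440.39 × 10⁶ N·mm.
M_n = 1440.39 kN·m.

M_n ≈ 1440 kN·m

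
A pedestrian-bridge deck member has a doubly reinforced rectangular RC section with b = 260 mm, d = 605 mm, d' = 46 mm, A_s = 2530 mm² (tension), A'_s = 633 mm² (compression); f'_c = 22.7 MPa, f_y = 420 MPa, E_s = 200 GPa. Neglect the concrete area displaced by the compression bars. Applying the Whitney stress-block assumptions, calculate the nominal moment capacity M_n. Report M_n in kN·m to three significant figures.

M_n ≈ 567 kN·m

Assume both tension and compression steel yield.
Net tension couple steel: A_s − A'_s = 1897 mm².
a = (A_s − A'_s) f_y / (0.85 f'_c b) = 796740/(0.85 × 22.7 × 260) = 158.82 mm.
c = a/β₁ = 158.82/0.85 = 186.85 mm; ε'_s = 0.003(c − d')/c = 0.0023 ≥ f_y/E_s = 0.0021, so compression steel does yield.
M_n = (A_s − A'_s) f_y (d − a/2) + A'_s f_y (d − d') = [796740 × (605 − 79.41) + 265860 × (605 − 46)] × 10⁻⁶ = 418.76 + 148.62 = 567.38 kN·m.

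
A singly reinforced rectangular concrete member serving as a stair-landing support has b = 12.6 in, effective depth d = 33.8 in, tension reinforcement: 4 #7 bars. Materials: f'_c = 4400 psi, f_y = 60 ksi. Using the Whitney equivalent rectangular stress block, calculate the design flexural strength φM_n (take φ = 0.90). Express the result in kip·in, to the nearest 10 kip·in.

A_s = 4 × 0.6 = 2.4 in².
T = A_s f_y = 2.4 × 60 = 144 kips.
a = T/(0.85 f'_c b) = 144/(0.85 × 4.4 × 12.6) = 3.056 in.
M_n = T(d − a/2) = 144 × (33.8 − 1.528) = 4647.2 kip·in.
φM_n = 0.90 × 4647.2 = 4182.5 kip·in.

φM_n ≈ 4180 kip·in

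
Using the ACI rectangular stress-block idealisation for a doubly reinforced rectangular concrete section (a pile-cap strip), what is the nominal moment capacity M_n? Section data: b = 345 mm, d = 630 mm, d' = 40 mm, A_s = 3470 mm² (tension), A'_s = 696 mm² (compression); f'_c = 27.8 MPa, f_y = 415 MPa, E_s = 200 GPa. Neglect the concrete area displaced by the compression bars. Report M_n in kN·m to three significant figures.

M_n ≈ 814 kN·m

Assume both tension and compression steel yield.
Net tension couple steel: A_s − A'_s = 2774 mm².
a = (A_s − A'_s) f_y / (0.85 f'_c b) = 1151210/(0.85 × 27.8 × 345) = 141.21 mm.
c = a/β₁ = 141.21/0.85 = 166.13 mm; ε'_s = 0.003(c − d')/c = 0.0023 ≥ f_y/E_s = 0.0021, so compression steel does yield.
M_n = (A_s − A'_s) f_y (d − a/2) + A'_s f_y (d − d') = [1151210 × (630 − 70.605) + 288840 × (630 − 40)] × 10⁻⁶ = 643.98 + 170.42 = 814.40 kN·m.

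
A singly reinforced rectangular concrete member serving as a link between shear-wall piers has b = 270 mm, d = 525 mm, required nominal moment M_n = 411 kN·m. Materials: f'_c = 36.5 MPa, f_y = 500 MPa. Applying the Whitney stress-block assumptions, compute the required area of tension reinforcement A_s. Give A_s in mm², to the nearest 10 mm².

A_s ≈ 1740 mm²

With M_n = 0.85 f'_c a b (d − a/2), solve the quadratic for a:
a = d − √(d² − 2M_n/(0.85 f'_c b)) = 525 − √(525² − 2 × 411×10⁶/(0.85 × 36.5 × 270)) = 103.70 mm.
A_s = 0.85 f'_c a b / f_y = 0.85 × 36.5 × 103.70 × 270 / 500 = 1737.3 mm².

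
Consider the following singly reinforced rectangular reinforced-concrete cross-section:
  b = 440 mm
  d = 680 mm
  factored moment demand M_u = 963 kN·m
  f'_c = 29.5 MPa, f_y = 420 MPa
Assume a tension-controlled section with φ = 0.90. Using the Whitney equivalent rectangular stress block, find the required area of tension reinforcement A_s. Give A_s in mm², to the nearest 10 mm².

A_s ≈ 4250 mm²

M_n = M_u/φ = 963/0.90 = 1070 kN·m.
With M_n = 0.85 f'_c a b (d − a/2), solve the quadratic for a:
a = d − √(d² − 2M_n/(0.85 f'_c b)) = 680 − √(680² − 2 × 1070×10⁶/(0.85 × 29.5 × 440)) = 161.89 mm.
A_s = 0.85 f'_c a b / f_y = 0.85 × 29.5 × 161.89 × 440 / 420 = 4252.7 mm².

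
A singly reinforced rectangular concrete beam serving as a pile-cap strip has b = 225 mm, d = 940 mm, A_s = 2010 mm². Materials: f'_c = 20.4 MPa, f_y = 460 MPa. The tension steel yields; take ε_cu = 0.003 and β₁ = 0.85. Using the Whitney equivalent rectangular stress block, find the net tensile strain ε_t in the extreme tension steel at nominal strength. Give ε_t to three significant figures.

a = A_s f_y/(0.85 f'_c b) = 236.99 mm.
β₁ = 0.85, so c = a/β₁ = 236.99/0.85 = 278.81 mm.
From the linear strain diagram with ε_cu = 0.003: ε_t = 0.003 (d − c)/c = 0.003 × (940 − 278.81)/278.81 = 0.00711.
Since ε_t ≥ 0.005, the section is tension-controlled.

ε_t ≈ 0.00711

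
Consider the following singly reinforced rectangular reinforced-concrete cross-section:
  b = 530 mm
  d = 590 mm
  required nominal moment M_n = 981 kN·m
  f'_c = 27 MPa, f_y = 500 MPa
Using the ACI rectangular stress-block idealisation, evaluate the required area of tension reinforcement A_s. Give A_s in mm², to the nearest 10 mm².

With M_n = 0.85 f'_c a b (d − a/2), solve the quadratic for a:
a = d − √(d² − 2M_n/(0.85 f'_c b)) = 590 − √(590² − 2 × 981×10⁶/(0.85 × 27 × 530)) = 157.80 mm.
A_s = 0.85 f'_c a b / f_y = 0.85 × 27 × 157.80 × 530 / 500 = 3838.8 mm².

A_s ≈ 3840 mm²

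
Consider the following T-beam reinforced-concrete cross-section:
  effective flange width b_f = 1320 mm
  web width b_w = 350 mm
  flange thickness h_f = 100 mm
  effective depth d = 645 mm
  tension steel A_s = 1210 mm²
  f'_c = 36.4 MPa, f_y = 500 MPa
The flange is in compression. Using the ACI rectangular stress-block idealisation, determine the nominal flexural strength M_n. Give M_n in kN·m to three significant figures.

M_n ≈ 386 kN·m

Tension: T = A_s f_y = 1210 × 500 = 605000 N.
Try a within the flange: a = T/(0.85 f'_c b_f) = 605000/(0.85 × 36.4 × 1320) = 14.81 mm.
Since a = 14.81 ≤ h_f = 100 mm, the stress block lies entirely in the flange; analyse as a rectangular beam of width b_f.
M_n = T(d − a/2) = 605000 × (645 − 7.405) = 385.74 × 10⁶ N·mm.
M_n = 385.74 kN·m.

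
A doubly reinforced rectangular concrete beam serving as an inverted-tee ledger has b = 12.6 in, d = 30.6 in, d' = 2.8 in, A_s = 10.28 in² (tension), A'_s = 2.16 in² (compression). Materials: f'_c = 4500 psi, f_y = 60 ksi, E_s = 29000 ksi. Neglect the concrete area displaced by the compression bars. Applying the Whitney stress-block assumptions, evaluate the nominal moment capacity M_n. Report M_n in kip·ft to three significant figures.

M_n ≈ 1340 kip·ft

Assume both steels yield.
a = (A_s − A'_s) f_y/(0.85 f'_c b) = (10.28 − 2.16) × 60/(0.85 × 4.5 × 12.6) = 10.109 in.
c = a/β₁ = 10.109/0.825 = 12.253 in; ε'_s = 0.003(c − d')/c = 0.0023 ≥ ε_y = 0.0021, so the compression steel yields.
M_n = (A_s − A'_s) f_y (d − a/2) + A'_s f_y (d − d') = 487.2 × (30.6 − 5.0545) + 129.6 × (30.6 − 2.8) = 12445.8 + 3602.9 = 16048.7 kip·in = 16048.7/12 = 1337.39 kip·ft.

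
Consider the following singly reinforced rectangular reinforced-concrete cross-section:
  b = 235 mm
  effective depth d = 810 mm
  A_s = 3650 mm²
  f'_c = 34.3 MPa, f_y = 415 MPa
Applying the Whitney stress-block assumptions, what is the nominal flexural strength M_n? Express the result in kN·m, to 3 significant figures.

M_n ≈ 1060 kN·m

T = A_s f_y = 3650 × 415 = 1514750 N = 1514.75 kN.
From C = T: a = T/(0.85 f'_c b) = 1514750/(0.85 × 34.3 × 235) = 221.09 mm.
M_n = T(d − a/2) = 1514.75 kN × (810 − 110.545) mm = 1059.50 kN·m.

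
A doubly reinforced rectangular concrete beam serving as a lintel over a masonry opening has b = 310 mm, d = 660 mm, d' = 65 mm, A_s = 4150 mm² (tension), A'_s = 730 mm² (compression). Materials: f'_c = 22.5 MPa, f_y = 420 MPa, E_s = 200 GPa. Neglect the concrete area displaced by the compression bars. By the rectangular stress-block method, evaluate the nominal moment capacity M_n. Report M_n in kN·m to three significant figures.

Assume both tension and compression steel yield.
Net tension couple steel: A_s − A'_s = 3420 mm².
a = (A_s − A'_s) f_y / (0.85 f'_c b) = 1436400/(0.85 × 22.5 × 310) = 242.28 mm.
c = a/β₁ = 242.28/0.85 = 285.04 mm; ε'_s = 0.003(c − d')/c = 0.0023 ≥ f_y/E_s = 0.0021, so compression steel does yield.
M_n = (A_s − A'_s) f_y (d − a/2) + A'_s f_y (d − d') = [1436400 × (660 − 121.14) + 306600 × (660 − 65)] × 10⁻⁶ = 774.02 + 182.43 = 956.45 kN·m.

M_n ≈ 956 kN·m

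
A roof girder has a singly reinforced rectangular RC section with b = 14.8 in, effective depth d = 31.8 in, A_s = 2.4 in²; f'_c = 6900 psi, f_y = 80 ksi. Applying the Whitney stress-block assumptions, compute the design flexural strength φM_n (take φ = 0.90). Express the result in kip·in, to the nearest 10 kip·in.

T = A_s f_y = 2.4 × 80 = 192 kips.
a = T/(0.85 f'_c b) = 192/(0.85 × 6.9 × 14.8) = 2.212 in.
M_n = T(d − a/2) = 192 × (31.8 − 1.106) = 5893.2 kip·in.
φM_n = 0.90 × 5893.2 = 5303.9 kip·in.

φM_n ≈ 5300 kip·in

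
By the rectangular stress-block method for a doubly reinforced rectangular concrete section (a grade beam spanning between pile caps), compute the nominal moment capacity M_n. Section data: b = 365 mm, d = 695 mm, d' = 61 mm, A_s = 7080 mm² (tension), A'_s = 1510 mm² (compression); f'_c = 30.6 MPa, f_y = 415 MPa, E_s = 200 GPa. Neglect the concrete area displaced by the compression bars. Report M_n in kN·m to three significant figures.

M_n ≈ 1720 kN·m

Assume both tension and compression steel yield.
Net tension couple steel: A_s − A'_s = 5570 mm².
a = (A_s − A'_s) f_y / (0.85 f'_c b) = 2311550/(0.85 × 30.6 × 365) = 243.48 mm.
c = a/β₁ = 243.48/0.831 = 293.00 mm; ε'_s = 0.003(c − d')/c = 0.0024 ≥ f_y/E_s = 0.0021, so compression steel does yield.
M_n = (A_s − A'_s) f_y (d − a/2) + A'_s f_y (d − d') = [2311550 × (695 − 121.74) + 626650 × (695 − 61)] × 10⁻⁶ = 1325.12 + 397.30 = 1722.42 kN·m.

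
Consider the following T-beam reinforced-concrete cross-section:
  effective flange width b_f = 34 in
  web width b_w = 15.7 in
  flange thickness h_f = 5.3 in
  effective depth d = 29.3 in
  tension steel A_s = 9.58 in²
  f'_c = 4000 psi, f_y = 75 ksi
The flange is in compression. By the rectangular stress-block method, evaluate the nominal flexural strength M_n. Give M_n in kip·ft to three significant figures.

Tension: T = A_s f_y = 9.58 × 75 = 718.5 kips.
Try a within the flange: a = T/(0.85 f'_c b_f) = 718.5/(0.85 × 4 × 34) = 6.215 in.
a = 6.215 > h_f = 5.3 in: the block extends into the web. Split into flange-overhang and web parts.
C_f = 0.85 f'_c (b_f − b_w) h_f = 0.85 × 4 × (34 − 15.7) × 5.3 = 329.8 kips.
Remaining web compression depth: a_w = (T − C_f)/(0.85 f'_c b_w) = (718.5 − 329.8)/(0.85 × 4 × 15.7) = 7.282 in.
M_n = C_f(d − h_f/2) + (T − C_f)(d − a_w/2) = 329.8 × (29.3 − 2.65) + 388.7 × (29.3 − 3.641) = 8789.2 + 9973.7 = 18762.9 kip·in.
M_n = 18762.9/12 = 1563.58 kip·ft.

M_n ≈ 1560 kip·ft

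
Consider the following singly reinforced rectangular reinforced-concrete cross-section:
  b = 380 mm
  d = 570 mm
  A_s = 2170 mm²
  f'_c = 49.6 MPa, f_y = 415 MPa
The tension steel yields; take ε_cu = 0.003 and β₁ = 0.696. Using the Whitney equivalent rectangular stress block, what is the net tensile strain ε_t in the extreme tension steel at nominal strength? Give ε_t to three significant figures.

a = A_s f_y/(0.85 f'_c b) = 56.21 mm.
β₁ = 0.696, so c = a/β₁ = 56.21/0.696 = 80.76 mm.
From the linear strain diagram with ε_cu = 0.003: ε_t = 0.003 (d − c)/c = 0.003 × (570 − 80.76)/80.76 = 0.0182.
Since ε_t ≥ 0.005, the section is tension-controlled.

ε_t ≈ 0.0182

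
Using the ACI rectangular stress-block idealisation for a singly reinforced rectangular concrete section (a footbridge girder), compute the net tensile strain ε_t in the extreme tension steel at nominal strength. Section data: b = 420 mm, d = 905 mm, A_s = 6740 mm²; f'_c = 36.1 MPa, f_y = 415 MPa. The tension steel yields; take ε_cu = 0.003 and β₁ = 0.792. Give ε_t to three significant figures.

ε_t ≈ 0.00691

a = A_s f_y/(0.85 f'_c b) = 217.04 mm.
β₁ = 0.792, so c = a/β₁ = 217.04/0.792 = 274.04 mm.
From the linear strain diagram with ε_cu = 0.003: ε_t = 0.003 (d − c)/c = 0.003 × (905 − 274.04)/274.04 = 0.00691.
Since ε_t ≥ 0.005, the section is tension-controlled.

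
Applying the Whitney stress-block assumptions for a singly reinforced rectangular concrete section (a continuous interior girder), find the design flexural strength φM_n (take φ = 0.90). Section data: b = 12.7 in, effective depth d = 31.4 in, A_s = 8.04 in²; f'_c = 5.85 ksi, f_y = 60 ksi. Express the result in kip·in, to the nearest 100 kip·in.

φM_n ≈ 12000 kip·in

T = A_s f_y = 8.04 × 60 = 482.4 kips.
a = T/(0.85 f'_c b) = 482.4/(0.85 × 5.85 × 12.7) = 7.639 in.
M_n = T(d − a/2) = 482.4 × (31.4 − 3.8195) = 13304.8 kip·in.
φM_n = 0.90 × 13304.8 = 11974.3 kip·in.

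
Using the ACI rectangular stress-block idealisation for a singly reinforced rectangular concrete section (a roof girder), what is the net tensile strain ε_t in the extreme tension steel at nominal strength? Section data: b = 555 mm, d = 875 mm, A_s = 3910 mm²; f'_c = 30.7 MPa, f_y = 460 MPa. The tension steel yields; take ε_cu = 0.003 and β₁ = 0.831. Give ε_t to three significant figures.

ε_t ≈ 0.0146

a = A_s f_y/(0.85 f'_c b) = 124.19 mm.
β₁ = 0.831, so c = a/β₁ = 124.19/0.831 = 149.45 mm.
From the linear strain diagram with ε_cu = 0.003: ε_t = 0.003 (d − c)/c = 0.003 × (875 − 149.45)/149.45 = 0.0146.
Since ε_t ≥ 0.005, the section is tension-controlled.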